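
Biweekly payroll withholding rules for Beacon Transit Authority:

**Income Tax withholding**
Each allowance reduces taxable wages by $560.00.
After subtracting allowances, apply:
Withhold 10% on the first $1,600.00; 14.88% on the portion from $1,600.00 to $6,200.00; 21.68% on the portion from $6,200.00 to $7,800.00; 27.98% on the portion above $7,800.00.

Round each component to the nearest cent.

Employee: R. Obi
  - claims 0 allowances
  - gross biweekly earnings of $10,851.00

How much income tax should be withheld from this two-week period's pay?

$2,045.03

Income Tax: taxable = $10,851.00
  $1,191.36 + 27.98% × ($10,851.00 − $7,800.00) = $1,191.36 + 27.98% × $3,051.00 = $2,045.03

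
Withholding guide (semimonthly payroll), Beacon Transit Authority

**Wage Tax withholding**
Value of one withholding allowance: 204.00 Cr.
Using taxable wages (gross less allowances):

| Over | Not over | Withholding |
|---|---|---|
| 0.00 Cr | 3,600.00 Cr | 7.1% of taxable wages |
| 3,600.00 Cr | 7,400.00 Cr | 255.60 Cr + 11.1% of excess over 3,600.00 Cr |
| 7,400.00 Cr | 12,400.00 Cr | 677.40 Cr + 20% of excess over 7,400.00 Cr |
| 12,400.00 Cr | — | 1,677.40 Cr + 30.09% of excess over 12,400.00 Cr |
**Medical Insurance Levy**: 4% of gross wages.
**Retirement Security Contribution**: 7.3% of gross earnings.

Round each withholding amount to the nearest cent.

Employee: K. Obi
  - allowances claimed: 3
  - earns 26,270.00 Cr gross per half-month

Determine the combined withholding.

8,635.24 Cr

Wage Tax: taxable = 26,270.00 Cr − 3×204.00 Cr = 25,658.00 Cr
  1,677.40 Cr + 30.09% × (25,658.00 Cr − 12,400.00 Cr) = 1,677.40 Cr + 30.09% × 13,258.00 Cr = 5,666.73 Cr
Medical Insurance Levy: 4% × 26,270.00 Cr = 1,050.80 Cr
Retirement Security Contribution: 7.3% × 26,270.00 Cr = 1,917.71 Cr
Total: 5,666.73 Cr + 1,050.80 Cr + 1,917.71 Cr = 8,635.24 Cr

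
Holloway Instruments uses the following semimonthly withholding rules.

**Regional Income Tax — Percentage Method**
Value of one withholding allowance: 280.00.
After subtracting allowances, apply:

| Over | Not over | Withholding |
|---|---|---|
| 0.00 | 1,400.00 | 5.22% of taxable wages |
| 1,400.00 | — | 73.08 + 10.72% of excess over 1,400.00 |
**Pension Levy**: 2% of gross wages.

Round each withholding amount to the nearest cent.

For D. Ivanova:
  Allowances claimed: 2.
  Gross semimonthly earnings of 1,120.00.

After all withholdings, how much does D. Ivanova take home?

Regional Income Tax: taxable = 1,120.00 − 2×280.00 = 560.00
  5.22% × 560.00 = 29.23
Pension Levy: 2% × 1,120.00 = 22.40
Total withheld: 29.23 + 22.40 = 51.63
Net pay: 1,120.00 − 51.63 = 1,068.37

1,068.37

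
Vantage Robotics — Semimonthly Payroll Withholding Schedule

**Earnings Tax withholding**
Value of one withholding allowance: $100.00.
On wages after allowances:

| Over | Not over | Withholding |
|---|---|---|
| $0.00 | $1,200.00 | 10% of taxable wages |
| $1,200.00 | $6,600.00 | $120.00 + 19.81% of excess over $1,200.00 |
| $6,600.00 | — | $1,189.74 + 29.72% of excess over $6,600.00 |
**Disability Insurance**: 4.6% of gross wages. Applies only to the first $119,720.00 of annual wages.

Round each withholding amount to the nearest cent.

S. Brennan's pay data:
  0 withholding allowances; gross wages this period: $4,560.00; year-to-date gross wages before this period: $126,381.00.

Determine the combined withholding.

$785.62

Earnings Tax: taxable = $4,560.00
  $120.00 + 19.81% × ($4,560.00 − $1,200.00) = $120.00 + 19.81% × $3,360.00 = $785.62
Disability Insurance: YTD $126,381.00 ≥ cap $119,720.00 → $0.00
Total: $785.62 + $0.00 = $785.62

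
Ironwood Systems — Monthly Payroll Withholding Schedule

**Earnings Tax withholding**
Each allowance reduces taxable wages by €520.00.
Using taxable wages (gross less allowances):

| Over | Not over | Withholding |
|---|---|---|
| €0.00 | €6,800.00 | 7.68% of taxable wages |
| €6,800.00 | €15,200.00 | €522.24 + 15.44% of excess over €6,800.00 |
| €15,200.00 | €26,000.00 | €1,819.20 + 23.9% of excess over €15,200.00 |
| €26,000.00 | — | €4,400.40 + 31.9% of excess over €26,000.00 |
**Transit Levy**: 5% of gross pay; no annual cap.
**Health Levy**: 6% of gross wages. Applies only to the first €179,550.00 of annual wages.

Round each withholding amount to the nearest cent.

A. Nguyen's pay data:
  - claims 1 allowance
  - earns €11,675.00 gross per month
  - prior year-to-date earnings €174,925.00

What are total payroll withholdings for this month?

€2,055.90

Earnings Tax: taxable = €11,675.00 − 1×€520.00 = €11,155.00
  €522.24 + 15.44% × (€11,155.00 − €6,800.00) = €522.24 + 15.44% × €4,355.00 = €1,194.65
Transit Levy: 5% × €11,675.00 = €583.75
Health Levy: cap €179,550.00 − YTD €174,925.00 = €4,625.00 subject; 6% × €4,625.00 = €277.50
Total: €1,194.65 + €583.75 + €277.50 = €2,055.90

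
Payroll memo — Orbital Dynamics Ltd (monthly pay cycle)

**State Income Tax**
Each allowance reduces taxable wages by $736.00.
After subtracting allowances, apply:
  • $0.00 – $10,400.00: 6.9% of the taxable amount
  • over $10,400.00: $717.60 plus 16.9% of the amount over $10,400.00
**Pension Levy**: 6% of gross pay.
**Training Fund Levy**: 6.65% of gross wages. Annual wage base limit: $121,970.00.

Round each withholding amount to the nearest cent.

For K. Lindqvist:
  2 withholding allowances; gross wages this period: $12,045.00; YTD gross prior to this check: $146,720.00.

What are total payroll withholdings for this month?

State Income Tax: taxable = $12,045.00 − 2×$736.00 = $10,573.00
  $717.60 + 16.9% × ($10,573.00 − $10,400.00) = $717.60 + 16.9% × $173.00 = $746.84
Pension Levy: 6% × $12,045.00 = $722.70
Training Fund Levy: YTD $146,720.00 ≥ cap $121,970.00 → $0.00
Total: $746.84 + $722.70 + $0.00 = $1,469.54

$1,469.54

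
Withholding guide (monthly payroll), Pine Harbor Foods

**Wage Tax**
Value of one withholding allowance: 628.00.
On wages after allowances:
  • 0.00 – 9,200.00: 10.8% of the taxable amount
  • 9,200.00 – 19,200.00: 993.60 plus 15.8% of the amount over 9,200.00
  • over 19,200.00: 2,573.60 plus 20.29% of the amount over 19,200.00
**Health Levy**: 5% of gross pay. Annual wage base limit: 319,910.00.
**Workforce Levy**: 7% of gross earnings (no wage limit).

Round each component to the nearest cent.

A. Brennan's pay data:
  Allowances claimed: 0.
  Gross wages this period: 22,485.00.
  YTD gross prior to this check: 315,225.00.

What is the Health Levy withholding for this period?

Health Levy: cap 319,910.00 − YTD 315,225.00 = 4,685.00 subject; 5% × 4,685.00 = 234.25

234.25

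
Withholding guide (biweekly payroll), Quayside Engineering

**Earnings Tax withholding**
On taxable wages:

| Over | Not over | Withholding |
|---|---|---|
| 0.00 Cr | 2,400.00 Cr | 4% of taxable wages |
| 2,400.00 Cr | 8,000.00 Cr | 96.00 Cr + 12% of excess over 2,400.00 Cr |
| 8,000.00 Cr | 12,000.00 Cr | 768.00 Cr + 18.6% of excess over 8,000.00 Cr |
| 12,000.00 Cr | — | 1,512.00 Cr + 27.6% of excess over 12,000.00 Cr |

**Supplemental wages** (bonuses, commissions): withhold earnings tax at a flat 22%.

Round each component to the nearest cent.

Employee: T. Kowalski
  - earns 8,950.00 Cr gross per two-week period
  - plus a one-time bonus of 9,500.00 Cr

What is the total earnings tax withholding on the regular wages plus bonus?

Earnings Tax: taxable = 8,950.00 Cr
  768.00 Cr + 18.6% × (8,950.00 Cr − 8,000.00 Cr) = 768.00 Cr + 18.6% × 950.00 Cr = 944.70 Cr
Supplemental (22% flat on bonus): 22% × 9,500.00 Cr = 2,090.00 Cr
Total earnings tax: 944.70 Cr + 2,090.00 Cr = 3,034.70 Cr

3,034.70 Cr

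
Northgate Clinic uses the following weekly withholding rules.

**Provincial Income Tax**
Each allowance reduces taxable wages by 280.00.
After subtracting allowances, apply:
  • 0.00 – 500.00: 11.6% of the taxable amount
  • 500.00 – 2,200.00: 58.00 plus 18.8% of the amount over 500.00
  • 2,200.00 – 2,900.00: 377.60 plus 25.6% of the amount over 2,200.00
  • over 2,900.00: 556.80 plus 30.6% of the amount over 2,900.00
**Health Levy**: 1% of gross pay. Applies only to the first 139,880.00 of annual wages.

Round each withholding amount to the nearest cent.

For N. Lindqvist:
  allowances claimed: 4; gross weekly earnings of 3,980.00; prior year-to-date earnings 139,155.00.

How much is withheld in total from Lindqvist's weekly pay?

553.81

Provincial Income Tax: taxable = 3,980.00 − 4×280.00 = 2,860.00
  377.60 + 25.6% × (2,860.00 − 2,200.00) = 377.60 + 25.6% × 660.00 = 546.56
Health Levy: cap 139,880.00 − YTD 139,155.00 = 725.00 subject; 1% × 725.00 = 7.25
Total: 546.56 + 7.25 = 553.81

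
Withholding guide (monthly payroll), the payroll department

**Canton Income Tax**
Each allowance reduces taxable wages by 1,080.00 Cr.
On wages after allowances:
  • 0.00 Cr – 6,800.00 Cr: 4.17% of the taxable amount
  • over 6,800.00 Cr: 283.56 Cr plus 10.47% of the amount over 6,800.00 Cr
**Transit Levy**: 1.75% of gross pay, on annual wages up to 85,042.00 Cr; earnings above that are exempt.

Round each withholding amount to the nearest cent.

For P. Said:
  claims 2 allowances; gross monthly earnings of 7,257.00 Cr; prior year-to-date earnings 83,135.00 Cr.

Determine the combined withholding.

245.91 Cr

Canton Income Tax: taxable = 7,257.00 Cr − 2×1,080.00 Cr = 5,097.00 Cr
  4.17% × 5,097.00 Cr = 212.54 Cr
Transit Levy: cap 85,042.00 Cr − YTD 83,135.00 Cr = 1,907.00 Cr subject; 1.75% × 1,907.00 Cr = 33.37 Cr
Total: 212.54 Cr + 33.37 Cr = 245.91 Cr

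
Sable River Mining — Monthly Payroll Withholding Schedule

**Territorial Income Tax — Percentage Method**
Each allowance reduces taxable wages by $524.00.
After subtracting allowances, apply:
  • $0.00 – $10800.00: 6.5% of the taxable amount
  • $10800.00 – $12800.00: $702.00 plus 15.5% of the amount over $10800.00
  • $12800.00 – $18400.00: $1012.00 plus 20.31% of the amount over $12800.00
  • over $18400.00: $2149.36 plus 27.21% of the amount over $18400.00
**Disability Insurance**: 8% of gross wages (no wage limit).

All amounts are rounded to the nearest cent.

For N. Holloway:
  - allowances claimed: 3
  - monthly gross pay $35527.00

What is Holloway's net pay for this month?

$26302.96

Territorial Income Tax: taxable = $35527.00 − 3×$524.00 = $33955.00
  $2149.36 + 27.21% × ($33955.00 − $18400.00) = $2149.36 + 27.21% × $15555.00 = $6381.88
Disability Insurance: 8% × $35527.00 = $2842.16
Total withheld: $6381.88 + $2842.16 = $9224.04
Net pay: $35527.00 − $9224.04 = $26302.96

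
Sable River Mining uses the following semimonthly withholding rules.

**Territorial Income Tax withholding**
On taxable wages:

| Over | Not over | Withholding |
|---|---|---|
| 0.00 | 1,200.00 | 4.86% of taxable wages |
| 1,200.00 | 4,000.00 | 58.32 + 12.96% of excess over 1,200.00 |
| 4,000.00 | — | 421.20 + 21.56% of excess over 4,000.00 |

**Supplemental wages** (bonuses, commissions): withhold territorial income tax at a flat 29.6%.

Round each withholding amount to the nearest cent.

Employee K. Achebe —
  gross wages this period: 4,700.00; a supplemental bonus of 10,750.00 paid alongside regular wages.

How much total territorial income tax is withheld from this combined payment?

Territorial Income Tax: taxable = 4,700.00
  421.20 + 21.56% × (4,700.00 − 4,000.00) = 421.20 + 21.56% × 700.00 = 572.12
Supplemental (29.6% flat on bonus): 29.6% × 10,750.00 = 3,182.00
Total territorial income tax: 572.12 + 3,182.00 = 3,754.12

3,754.12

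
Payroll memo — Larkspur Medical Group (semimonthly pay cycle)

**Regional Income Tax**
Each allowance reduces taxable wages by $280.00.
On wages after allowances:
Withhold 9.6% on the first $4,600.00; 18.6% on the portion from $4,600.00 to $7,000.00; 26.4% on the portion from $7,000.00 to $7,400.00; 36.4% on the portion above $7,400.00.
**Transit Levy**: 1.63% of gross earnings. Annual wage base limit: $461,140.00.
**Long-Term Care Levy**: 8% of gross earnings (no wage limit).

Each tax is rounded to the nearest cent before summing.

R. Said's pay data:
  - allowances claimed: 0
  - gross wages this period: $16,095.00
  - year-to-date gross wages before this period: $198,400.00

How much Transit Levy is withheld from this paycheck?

Transit Levy: 1.63% × $16,095.00 = $262.35

$262.35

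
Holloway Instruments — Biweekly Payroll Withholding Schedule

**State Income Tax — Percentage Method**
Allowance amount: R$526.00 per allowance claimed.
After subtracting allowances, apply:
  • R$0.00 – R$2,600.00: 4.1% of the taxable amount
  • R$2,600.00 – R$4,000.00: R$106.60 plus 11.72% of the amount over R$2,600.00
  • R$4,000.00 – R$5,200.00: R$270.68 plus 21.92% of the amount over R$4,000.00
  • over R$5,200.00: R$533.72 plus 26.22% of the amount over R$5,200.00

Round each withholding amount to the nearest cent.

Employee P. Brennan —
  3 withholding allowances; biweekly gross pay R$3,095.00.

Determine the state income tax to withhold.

R$62.20

State Income Tax: taxable = R$3,095.00 − 3×R$526.00 = R$1,517.00
  4.1% × R$1,517.00 = R$62.20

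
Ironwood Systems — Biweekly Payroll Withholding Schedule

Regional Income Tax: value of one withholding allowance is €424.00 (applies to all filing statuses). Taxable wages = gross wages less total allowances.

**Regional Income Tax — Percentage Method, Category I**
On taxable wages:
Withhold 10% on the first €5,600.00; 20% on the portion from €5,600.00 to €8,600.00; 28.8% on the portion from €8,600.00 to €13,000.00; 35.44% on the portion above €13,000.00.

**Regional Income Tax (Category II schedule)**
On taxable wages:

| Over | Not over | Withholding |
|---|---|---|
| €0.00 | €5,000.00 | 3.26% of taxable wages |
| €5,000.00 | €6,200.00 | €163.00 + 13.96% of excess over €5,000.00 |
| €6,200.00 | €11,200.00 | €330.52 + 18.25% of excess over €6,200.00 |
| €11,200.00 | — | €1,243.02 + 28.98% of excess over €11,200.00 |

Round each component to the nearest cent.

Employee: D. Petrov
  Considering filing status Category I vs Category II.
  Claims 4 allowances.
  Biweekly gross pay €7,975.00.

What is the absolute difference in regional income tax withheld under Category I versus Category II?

€350.86

Regional Income Tax (Category I): taxable = €7,975.00 − 4×€424.00 = €6,279.00
  €560.00 + 20% × (€6,279.00 − €5,600.00) = €560.00 + 20% × €679.00 = €695.80
Regional Income Tax (Category II): taxable = €7,975.00 − 4×€424.00 = €6,279.00
  €330.52 + 18.25% × (€6,279.00 − €6,200.00) = €330.52 + 18.25% × €79.00 = €344.94
Difference: |€695.80 − €344.94| = €350.86 (higher under Category I)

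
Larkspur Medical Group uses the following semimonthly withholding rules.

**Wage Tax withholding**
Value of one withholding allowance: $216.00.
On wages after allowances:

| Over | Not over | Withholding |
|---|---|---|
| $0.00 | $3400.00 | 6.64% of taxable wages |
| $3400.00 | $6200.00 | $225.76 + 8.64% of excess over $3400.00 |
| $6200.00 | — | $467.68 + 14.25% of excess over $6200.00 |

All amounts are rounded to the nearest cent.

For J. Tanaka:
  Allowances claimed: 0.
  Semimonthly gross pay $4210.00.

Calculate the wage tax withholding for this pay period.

$295.74

Wage Tax: taxable = $4210.00
  $225.76 + 8.64% × ($4210.00 − $3400.00) = $225.76 + 8.64% × $810.00 = $295.74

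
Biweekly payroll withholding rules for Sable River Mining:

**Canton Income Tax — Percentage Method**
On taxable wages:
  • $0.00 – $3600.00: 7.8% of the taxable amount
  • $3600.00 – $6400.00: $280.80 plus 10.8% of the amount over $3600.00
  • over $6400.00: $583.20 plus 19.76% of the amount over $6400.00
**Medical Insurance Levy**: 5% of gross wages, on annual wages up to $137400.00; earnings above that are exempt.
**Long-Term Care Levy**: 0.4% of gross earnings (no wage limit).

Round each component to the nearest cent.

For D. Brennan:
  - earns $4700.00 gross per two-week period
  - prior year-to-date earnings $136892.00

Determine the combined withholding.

$443.80

Canton Income Tax: taxable = $4700.00
  $280.80 + 10.8% × ($4700.00 − $3600.00) = $280.80 + 10.8% × $1100.00 = $399.60
Medical Insurance Levy: cap $137400.00 − YTD $136892.00 = $508.00 subject; 5% × $508.00 = $25.40
Long-Term Care Levy: 0.4% × $4700.00 = $18.80
Total: $399.60 + $25.40 + $18.80 = $443.80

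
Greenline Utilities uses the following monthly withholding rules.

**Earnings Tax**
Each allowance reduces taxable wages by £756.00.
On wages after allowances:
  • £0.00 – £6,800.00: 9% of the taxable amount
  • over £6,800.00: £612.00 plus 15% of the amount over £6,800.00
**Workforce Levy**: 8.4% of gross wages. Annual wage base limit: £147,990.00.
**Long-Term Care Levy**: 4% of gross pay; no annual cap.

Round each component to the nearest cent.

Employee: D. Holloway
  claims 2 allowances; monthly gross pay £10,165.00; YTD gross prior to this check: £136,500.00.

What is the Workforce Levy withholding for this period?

£853.86

Workforce Levy: 8.4% × £10,165.00 = £853.86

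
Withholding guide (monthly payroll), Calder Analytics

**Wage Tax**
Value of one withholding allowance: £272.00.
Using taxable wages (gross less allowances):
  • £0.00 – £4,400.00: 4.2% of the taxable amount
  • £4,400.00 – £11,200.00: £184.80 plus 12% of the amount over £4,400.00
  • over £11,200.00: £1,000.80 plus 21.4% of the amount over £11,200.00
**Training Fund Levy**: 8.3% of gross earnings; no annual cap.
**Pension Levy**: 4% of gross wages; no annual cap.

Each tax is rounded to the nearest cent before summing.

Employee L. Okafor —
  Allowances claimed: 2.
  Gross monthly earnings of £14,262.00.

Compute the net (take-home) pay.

Wage Tax: taxable = £14,262.00 − 2×£272.00 = £13,718.00
  £1,000.80 + 21.4% × (£13,718.00 − £11,200.00) = £1,000.80 + 21.4% × £2,518.00 = £1,539.65
Training Fund Levy: 8.3% × £14,262.00 = £1,183.75
Pension Levy: 4% × £14,262.00 = £570.48
Total withheld: £1,539.65 + £1,183.75 + £570.48 = £3,293.88
Net pay: £14,262.00 − £3,293.88 = £10,968.12

£10,968.12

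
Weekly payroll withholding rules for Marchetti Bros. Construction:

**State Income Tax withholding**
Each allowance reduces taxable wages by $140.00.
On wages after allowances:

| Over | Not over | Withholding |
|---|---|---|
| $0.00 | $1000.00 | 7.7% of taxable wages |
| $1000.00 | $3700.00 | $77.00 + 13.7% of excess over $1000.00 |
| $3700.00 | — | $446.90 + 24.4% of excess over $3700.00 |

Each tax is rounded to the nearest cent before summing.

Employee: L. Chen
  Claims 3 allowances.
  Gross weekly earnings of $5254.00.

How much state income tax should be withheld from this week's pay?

State Income Tax: taxable = $5254.00 − 3×$140.00 = $4834.00
  $446.90 + 24.4% × ($4834.00 − $3700.00) = $446.90 + 24.4% × $1134.00 = $723.60

$723.60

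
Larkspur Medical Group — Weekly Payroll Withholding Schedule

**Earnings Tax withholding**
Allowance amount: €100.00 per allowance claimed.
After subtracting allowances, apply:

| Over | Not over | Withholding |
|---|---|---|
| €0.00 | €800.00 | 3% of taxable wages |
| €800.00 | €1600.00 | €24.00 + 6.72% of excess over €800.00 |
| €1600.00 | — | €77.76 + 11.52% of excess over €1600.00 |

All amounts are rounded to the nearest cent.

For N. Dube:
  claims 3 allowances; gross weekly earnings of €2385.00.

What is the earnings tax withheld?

Earnings Tax: taxable = €2385.00 − 3×€100.00 = €2085.00
  €77.76 + 11.52% × (€2085.00 − €1600.00) = €77.76 + 11.52% × €485.00 = €133.63

€133.63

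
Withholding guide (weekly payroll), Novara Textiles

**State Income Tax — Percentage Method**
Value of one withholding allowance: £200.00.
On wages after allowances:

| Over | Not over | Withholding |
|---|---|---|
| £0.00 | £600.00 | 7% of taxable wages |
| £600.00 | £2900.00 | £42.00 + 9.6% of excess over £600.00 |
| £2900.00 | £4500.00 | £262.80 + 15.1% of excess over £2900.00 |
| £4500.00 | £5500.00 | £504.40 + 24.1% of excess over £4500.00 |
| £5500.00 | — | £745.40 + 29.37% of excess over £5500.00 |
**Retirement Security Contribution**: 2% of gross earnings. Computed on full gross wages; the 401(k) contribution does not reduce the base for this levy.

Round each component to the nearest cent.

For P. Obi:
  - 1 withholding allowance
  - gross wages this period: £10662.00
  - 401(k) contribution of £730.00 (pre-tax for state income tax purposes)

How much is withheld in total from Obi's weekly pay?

£2201.58

State Income Tax: taxable = £10662.00 − £730.00 − 1×£200.00 = £9732.00
  £745.40 + 29.37% × (£9732.00 − £5500.00) = £745.40 + 29.37% × £4232.00 = £1988.34
Retirement Security Contribution: 2% × £10662.00 = £213.24
Total: £1988.34 + £213.24 = £2201.58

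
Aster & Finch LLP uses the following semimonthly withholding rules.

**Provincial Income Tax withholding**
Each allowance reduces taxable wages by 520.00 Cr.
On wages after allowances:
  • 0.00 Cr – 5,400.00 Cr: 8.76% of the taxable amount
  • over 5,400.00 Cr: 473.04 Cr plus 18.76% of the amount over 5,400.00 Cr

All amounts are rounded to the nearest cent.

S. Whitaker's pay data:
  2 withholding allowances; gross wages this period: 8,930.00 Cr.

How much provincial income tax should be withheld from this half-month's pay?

940.16 Cr

Provincial Income Tax: taxable = 8,930.00 Cr − 2×520.00 Cr = 7,890.00 Cr
  473.04 Cr + 18.76% × (7,890.00 Cr − 5,400.00 Cr) = 473.04 Cr + 18.76% × 2,490.00 Cr = 940.16 Cr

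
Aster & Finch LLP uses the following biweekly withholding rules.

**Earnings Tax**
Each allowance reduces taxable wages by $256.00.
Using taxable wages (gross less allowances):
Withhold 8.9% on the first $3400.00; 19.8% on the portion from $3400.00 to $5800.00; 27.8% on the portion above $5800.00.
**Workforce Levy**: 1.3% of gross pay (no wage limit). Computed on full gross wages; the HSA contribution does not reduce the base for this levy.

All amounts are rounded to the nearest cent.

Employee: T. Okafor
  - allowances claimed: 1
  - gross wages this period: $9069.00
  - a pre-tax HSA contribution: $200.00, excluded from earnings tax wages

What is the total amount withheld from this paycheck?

$1677.71

Earnings Tax: taxable = $9069.00 − $200.00 − 1×$256.00 = $8613.00
  $777.80 + 27.8% × ($8613.00 − $5800.00) = $777.80 + 27.8% × $2813.00 = $1559.81
Workforce Levy: 1.3% × $9069.00 = $117.90
Total: $1559.81 + $117.90 = $1677.71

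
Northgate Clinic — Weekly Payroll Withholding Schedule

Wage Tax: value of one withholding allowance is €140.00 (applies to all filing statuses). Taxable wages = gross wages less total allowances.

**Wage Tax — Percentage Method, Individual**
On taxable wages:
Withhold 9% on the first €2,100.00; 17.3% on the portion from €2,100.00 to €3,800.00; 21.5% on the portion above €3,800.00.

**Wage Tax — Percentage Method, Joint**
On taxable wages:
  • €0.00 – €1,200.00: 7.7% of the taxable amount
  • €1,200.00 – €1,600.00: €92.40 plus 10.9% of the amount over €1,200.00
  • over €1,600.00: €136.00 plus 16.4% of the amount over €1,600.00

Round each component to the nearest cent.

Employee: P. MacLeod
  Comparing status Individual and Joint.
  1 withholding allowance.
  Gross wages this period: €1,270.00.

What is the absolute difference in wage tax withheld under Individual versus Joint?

€14.69

Wage Tax (Individual): taxable = €1,270.00 − 1×€140.00 = €1,130.00
  9% × €1,130.00 = €101.70
Wage Tax (Joint): taxable = €1,270.00 − 1×€140.00 = €1,130.00
  7.7% × €1,130.00 = €87.01
Difference: |€101.70 − €87.01| = €14.69 (higher under Individual)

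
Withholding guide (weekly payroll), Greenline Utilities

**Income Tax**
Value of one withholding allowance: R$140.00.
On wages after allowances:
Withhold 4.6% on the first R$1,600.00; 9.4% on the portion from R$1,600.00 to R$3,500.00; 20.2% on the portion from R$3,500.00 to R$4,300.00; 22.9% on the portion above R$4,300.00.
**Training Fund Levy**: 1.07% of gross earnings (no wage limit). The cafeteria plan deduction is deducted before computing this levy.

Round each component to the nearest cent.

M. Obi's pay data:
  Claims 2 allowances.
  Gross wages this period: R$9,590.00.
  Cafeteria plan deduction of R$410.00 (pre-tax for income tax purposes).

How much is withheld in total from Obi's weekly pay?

Income Tax: taxable = R$9,590.00 − R$410.00 − 2×R$140.00 = R$8,900.00
  R$413.80 + 22.9% × (R$8,900.00 − R$4,300.00) = R$413.80 + 22.9% × R$4,600.00 = R$1,467.20
Training Fund Levy: 1.07% × R$9,180.00 = R$98.23
Total: R$1,467.20 + R$98.23 = R$1,565.43

R$1,565.43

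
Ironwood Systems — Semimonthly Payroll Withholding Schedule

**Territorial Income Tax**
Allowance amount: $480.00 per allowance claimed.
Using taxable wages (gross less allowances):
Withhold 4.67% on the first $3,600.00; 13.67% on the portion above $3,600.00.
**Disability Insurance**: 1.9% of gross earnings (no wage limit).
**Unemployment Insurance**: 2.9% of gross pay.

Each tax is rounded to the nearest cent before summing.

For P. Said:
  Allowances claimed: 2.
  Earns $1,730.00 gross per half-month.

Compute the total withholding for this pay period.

$119.00

Territorial Income Tax: taxable = $1,730.00 − 2×$480.00 = $770.00
  4.67% × $770.00 = $35.96
Disability Insurance: 1.9% × $1,730.00 = $32.87
Unemployment Insurance: 2.9% × $1,730.00 = $50.17
Total: $35.96 + $32.87 + $50.17 = $119.00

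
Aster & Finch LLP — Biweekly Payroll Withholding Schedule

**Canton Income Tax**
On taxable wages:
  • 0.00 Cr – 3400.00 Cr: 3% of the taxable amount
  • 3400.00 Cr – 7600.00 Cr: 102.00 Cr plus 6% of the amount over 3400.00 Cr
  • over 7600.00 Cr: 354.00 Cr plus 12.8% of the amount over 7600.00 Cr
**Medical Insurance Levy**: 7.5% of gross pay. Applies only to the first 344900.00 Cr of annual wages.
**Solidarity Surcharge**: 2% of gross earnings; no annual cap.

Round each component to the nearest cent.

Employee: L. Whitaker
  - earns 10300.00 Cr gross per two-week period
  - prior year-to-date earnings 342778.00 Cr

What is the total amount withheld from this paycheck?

1064.75 Cr

Canton Income Tax: taxable = 10300.00 Cr
  354.00 Cr + 12.8% × (10300.00 Cr − 7600.00 Cr) = 354.00 Cr + 12.8% × 2700.00 Cr = 699.60 Cr
Medical Insurance Levy: cap 344900.00 Cr − YTD 342778.00 Cr = 2122.00 Cr subject; 7.5% × 2122.00 Cr = 159.15 Cr
Solidarity Surcharge: 2% × 10300.00 Cr = 206.00 Cr
Total: 699.60 Cr + 159.15 Cr + 206.00 Cr = 1064.75 Cr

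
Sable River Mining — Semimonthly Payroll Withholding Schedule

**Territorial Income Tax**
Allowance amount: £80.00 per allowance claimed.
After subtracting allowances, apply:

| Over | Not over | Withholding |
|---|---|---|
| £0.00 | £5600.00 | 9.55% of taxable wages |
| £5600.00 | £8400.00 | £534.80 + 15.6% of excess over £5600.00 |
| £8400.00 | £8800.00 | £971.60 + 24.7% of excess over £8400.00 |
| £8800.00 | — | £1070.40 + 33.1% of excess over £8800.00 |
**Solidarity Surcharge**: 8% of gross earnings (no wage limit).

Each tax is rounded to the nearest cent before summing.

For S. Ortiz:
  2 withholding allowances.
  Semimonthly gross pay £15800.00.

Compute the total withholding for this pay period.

£4598.44

Territorial Income Tax: taxable = £15800.00 − 2×£80.00 = £15640.00
  £1070.40 + 33.1% × (£15640.00 − £8800.00) = £1070.40 + 33.1% × £6840.00 = £3334.44
Solidarity Surcharge: 8% × £15800.00 = £1264.00
Total: £3334.44 + £1264.00 = £4598.44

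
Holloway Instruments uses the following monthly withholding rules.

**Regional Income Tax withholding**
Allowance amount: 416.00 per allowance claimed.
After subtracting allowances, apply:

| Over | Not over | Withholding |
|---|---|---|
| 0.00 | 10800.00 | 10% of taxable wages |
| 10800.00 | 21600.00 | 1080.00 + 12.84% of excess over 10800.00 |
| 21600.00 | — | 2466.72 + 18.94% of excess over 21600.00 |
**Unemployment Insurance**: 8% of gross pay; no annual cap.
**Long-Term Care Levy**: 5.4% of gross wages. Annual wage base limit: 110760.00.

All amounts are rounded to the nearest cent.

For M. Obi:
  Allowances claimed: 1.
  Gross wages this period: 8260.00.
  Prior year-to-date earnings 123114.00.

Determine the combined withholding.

Regional Income Tax: taxable = 8260.00 − 1×416.00 = 7844.00
  10% × 7844.00 = 784.40
Unemployment Insurance: 8% × 8260.00 = 660.80
Long-Term Care Levy: YTD 123114.00 ≥ cap 110760.00 → 0.00
Total: 784.40 + 660.80 + 0.00 = 1445.20

1445.20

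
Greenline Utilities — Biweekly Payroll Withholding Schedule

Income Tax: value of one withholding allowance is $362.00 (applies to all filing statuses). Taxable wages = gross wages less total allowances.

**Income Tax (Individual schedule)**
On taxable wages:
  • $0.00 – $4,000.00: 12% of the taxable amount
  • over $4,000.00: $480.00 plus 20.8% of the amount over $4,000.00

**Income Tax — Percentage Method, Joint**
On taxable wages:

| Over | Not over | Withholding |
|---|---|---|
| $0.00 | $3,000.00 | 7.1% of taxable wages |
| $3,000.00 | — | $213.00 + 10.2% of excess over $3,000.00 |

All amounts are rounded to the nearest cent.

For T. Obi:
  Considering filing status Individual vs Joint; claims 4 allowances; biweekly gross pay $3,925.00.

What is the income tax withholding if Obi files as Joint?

Income Tax (Joint): taxable = $3,925.00 − 4×$362.00 = $2,477.00
  7.1% × $2,477.00 = $175.87

$175.87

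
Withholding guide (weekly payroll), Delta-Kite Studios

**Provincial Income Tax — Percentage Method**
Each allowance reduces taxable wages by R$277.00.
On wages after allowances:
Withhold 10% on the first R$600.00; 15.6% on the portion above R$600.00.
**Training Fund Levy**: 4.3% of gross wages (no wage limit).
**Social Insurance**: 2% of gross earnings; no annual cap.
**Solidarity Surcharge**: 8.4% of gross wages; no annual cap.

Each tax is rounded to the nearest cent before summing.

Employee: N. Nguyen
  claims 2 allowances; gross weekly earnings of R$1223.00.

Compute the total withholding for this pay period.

Provincial Income Tax: taxable = R$1223.00 − 2×R$277.00 = R$669.00
  R$60.00 + 15.6% × (R$669.00 − R$600.00) = R$60.00 + 15.6% × R$69.00 = R$70.76
Training Fund Levy: 4.3% × R$1223.00 = R$52.59
Social Insurance: 2% × R$1223.00 = R$24.46
Solidarity Surcharge: 8.4% × R$1223.00 = R$102.73
Total: R$70.76 + R$52.59 + R$24.46 + R$102.73 = R$250.54

R$250.54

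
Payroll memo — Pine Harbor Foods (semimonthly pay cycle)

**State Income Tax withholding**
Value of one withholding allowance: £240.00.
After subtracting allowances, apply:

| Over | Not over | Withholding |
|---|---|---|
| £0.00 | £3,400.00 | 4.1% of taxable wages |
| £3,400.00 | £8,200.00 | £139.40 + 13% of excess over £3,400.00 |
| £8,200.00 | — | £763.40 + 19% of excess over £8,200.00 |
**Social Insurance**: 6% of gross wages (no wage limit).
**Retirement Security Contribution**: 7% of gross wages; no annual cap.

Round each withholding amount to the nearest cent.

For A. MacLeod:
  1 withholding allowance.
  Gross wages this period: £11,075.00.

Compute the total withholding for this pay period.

State Income Tax: taxable = £11,075.00 − 1×£240.00 = £10,835.00
  £763.40 + 19% × (£10,835.00 − £8,200.00) = £763.40 + 19% × £2,635.00 = £1,264.05
Social Insurance: 6% × £11,075.00 = £664.50
Retirement Security Contribution: 7% × £11,075.00 = £775.25
Total: £1,264.05 + £664.50 + £775.25 = £2,703.80

£2,703.80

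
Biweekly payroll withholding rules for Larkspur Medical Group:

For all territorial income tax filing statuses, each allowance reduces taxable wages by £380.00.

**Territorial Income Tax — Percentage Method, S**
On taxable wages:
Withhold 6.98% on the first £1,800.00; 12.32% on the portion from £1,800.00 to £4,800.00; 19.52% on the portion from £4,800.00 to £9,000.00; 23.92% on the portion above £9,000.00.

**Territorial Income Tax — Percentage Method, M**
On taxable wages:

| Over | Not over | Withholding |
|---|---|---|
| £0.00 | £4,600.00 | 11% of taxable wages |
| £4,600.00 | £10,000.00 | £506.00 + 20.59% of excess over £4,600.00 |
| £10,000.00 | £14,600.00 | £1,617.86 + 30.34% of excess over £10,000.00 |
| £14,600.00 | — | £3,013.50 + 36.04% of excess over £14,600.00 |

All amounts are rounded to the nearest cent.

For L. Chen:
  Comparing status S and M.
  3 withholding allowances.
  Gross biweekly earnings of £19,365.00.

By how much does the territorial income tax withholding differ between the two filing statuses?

Territorial Income Tax (S): taxable = £19,365.00 − 3×£380.00 = £18,225.00
  £1,315.08 + 23.92% × (£18,225.00 − £9,000.00) = £1,315.08 + 23.92% × £9,225.00 = £3,521.70
Territorial Income Tax (M): taxable = £19,365.00 − 3×£380.00 = £18,225.00
  £3,013.50 + 36.04% × (£18,225.00 − £14,600.00) = £3,013.50 + 36.04% × £3,625.00 = £4,319.95
Difference: |£3,521.70 − £4,319.95| = £798.25 (higher under M)

£798.25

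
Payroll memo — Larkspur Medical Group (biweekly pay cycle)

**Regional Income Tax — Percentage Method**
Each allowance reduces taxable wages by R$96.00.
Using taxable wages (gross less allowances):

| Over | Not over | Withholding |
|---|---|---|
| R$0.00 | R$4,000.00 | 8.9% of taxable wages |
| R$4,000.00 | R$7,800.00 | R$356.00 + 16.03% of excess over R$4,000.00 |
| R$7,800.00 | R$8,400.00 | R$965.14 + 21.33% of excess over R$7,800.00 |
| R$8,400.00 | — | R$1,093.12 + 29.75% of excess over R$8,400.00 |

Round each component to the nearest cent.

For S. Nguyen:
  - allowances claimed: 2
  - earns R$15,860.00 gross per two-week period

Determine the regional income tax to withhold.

Regional Income Tax: taxable = R$15,860.00 − 2×R$96.00 = R$15,668.00
  R$1,093.12 + 29.75% × (R$15,668.00 − R$8,400.00) = R$1,093.12 + 29.75% × R$7,268.00 = R$3,255.35

R$3,255.35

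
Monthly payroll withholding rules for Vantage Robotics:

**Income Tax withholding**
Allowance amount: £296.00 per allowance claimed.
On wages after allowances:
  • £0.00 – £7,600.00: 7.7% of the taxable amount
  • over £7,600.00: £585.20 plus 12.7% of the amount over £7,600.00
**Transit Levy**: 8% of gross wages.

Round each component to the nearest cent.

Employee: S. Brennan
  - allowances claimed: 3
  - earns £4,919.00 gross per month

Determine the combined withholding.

Income Tax: taxable = £4,919.00 − 3×£296.00 = £4,031.00
  7.7% × £4,031.00 = £310.39
Transit Levy: 8% × £4,919.00 = £393.52
Total: £310.39 + £393.52 = £703.91

£703.91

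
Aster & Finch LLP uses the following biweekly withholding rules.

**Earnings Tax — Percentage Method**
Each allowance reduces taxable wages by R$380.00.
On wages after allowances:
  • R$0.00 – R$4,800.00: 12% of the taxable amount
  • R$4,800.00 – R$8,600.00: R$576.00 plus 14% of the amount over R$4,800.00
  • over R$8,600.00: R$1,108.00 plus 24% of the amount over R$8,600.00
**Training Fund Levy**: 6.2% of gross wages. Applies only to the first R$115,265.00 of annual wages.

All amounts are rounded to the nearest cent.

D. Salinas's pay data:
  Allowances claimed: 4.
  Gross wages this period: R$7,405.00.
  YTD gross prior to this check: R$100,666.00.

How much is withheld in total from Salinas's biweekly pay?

R$1,187.01

Earnings Tax: taxable = R$7,405.00 − 4×R$380.00 = R$5,885.00
  R$576.00 + 14% × (R$5,885.00 − R$4,800.00) = R$576.00 + 14% × R$1,085.00 = R$727.90
Training Fund Levy: 6.2% × R$7,405.00 = R$459.11
Total: R$727.90 + R$459.11 = R$1,187.01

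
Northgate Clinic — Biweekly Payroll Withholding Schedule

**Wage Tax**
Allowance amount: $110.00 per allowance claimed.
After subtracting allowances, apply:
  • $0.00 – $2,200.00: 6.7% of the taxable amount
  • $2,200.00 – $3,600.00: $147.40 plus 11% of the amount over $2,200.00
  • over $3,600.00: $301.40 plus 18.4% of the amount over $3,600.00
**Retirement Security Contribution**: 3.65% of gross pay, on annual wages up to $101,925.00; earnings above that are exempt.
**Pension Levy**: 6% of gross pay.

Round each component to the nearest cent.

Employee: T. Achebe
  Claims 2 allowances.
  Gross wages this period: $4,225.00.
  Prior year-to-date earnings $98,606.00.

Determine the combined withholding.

Wage Tax: taxable = $4,225.00 − 2×$110.00 = $4,005.00
  $301.40 + 18.4% × ($4,005.00 − $3,600.00) = $301.40 + 18.4% × $405.00 = $375.92
Retirement Security Contribution: cap $101,925.00 − YTD $98,606.00 = $3,319.00 subject; 3.65% × $3,319.00 = $121.14
Pension Levy: 6% × $4,225.00 = $253.50
Total: $375.92 + $121.14 + $253.50 = $750.56

$750.56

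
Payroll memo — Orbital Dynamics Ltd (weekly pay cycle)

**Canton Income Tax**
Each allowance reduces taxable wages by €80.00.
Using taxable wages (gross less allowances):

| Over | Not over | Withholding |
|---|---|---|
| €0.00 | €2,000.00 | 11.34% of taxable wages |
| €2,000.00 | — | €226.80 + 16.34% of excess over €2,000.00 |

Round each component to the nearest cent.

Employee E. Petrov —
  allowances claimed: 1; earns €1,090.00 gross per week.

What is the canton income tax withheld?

€114.53

Canton Income Tax: taxable = €1,090.00 − 1×€80.00 = €1,010.00
  11.34% × €1,010.00 = €114.53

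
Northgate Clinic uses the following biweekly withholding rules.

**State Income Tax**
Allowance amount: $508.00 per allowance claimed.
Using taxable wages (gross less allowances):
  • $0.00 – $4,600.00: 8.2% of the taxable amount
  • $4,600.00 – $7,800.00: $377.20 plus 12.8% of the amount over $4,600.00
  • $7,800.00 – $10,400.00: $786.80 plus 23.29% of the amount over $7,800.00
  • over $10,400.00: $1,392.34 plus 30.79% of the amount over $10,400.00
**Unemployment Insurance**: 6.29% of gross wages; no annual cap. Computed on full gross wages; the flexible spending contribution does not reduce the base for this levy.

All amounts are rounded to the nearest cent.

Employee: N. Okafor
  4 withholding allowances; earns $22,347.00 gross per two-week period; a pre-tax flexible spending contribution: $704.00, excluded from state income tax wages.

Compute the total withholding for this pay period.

State Income Tax: taxable = $22,347.00 − $704.00 − 4×$508.00 = $19,611.00
  $1,392.34 + 30.79% × ($19,611.00 − $10,400.00) = $1,392.34 + 30.79% × $9,211.00 = $4,228.41
Unemployment Insurance: 6.29% × $22,347.00 = $1,405.63
Total: $4,228.41 + $1,405.63 = $5,634.04

$5,634.04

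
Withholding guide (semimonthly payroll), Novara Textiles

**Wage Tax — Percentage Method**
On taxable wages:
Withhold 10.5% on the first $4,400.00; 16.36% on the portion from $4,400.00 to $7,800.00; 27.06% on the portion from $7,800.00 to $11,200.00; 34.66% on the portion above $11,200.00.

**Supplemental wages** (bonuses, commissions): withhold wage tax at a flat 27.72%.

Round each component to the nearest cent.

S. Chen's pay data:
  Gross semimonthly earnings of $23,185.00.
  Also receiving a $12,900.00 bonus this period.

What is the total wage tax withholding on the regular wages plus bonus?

$9,668.16

Wage Tax: taxable = $23,185.00
  $1,938.28 + 34.66% × ($23,185.00 − $11,200.00) = $1,938.28 + 34.66% × $11,985.00 = $6,092.28
Supplemental (27.72% flat on bonus): 27.72% × $12,900.00 = $3,575.88
Total wage tax: $6,092.28 + $3,575.88 = $9,668.16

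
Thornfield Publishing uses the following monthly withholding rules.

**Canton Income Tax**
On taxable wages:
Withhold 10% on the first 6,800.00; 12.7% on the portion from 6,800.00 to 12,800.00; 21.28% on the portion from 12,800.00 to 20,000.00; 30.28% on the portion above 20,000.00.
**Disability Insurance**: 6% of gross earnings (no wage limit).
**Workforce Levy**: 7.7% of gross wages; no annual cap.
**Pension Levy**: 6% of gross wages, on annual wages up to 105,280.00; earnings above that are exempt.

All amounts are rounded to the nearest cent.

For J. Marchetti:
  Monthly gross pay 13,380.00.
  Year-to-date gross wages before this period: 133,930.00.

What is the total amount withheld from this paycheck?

Canton Income Tax: taxable = 13,380.00
  1,442.00 + 21.28% × (13,380.00 − 12,800.00) = 1,442.00 + 21.28% × 580.00 = 1,565.42
Disability Insurance: 6% × 13,380.00 = 802.80
Workforce Levy: 7.7% × 13,380.00 = 1,030.26
Pension Levy: YTD 133,930.00 ≥ cap 105,280.00 → 0.00
Total: 1,565.42 + 802.80 + 1,030.26 + 0.00 = 3,398.48

3,398.48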